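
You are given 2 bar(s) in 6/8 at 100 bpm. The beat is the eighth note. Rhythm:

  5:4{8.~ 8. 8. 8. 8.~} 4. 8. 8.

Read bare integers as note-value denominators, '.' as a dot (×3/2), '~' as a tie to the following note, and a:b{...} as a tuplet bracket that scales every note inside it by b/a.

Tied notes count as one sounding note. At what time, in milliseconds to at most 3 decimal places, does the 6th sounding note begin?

1. 0.0ms @ 0 + 1440.0ms (12/5)
2. 1440.0ms @ 12/5 + 720.0ms (6/5)
3. 2160.0ms @ 18/5 + 720.0ms (6/5)
4. 2880.0ms @ 24/5 + 2520.0ms (21/5)
5. 5400.0ms @ 9 + 900.0ms (3/2)
6. 6300.0ms @ 21/2 + 900.0ms (3/2)

note 6 onset = 21/2b = 6300.0ms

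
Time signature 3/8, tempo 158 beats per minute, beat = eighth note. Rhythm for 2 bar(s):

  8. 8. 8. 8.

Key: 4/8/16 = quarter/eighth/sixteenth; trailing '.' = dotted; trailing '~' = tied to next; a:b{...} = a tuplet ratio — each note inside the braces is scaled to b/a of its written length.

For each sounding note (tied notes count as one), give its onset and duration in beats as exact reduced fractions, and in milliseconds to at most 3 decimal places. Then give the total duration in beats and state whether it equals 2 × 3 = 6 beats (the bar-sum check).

1) 0.0ms=0b +569.62ms=3/2b
2) 569.62ms=3/2b +569.62ms=3/2b
3) 1139.241ms=3b +569.62ms=3/2b
4) 1708.861ms=9/2b +569.62ms=3/2b
Σ=6b of 6 (158bpm 3/8) — PASS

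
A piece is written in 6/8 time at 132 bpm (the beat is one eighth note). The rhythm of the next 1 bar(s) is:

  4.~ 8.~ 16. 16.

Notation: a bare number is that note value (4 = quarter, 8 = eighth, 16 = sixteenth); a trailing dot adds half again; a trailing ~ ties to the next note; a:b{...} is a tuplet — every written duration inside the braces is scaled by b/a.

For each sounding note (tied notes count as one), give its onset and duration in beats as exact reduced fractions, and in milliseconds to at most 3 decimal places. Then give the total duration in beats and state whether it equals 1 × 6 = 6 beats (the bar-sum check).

1) 0.0ms=0b +2386.364ms=21/4b
2) 2386.364ms=21/4b +340.909ms=3/4b
Σ=6b of 6 (132bpm 6/8) — PASS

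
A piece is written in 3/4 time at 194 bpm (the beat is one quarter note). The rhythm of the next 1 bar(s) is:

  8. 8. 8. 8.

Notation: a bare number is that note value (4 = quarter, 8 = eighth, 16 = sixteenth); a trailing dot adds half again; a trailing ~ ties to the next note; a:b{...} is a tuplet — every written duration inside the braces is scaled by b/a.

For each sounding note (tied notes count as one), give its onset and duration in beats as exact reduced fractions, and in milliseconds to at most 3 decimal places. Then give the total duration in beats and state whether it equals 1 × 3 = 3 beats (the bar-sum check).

1) 0.0ms=0b +231.959ms=3/4b
2) 231.959ms=3/4b +231.959ms=3/4b
3) 463.918ms=3/2b +231.959ms=3/4b
4) 695.876ms=9/4b +231.959ms=3/4b
Σ=3b of 3 (194bpm 3/4) — PASS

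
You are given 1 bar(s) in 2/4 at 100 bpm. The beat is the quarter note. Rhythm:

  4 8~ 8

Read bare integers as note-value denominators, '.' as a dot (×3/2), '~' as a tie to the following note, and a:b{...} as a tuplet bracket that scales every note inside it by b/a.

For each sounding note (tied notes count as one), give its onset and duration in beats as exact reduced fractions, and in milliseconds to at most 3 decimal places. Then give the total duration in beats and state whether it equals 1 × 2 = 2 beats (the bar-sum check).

1) 0.0ms=0b +600.0ms=1b
2) 600.0ms=1b +600.0ms=1b
Σ=2b of 2 (100bpm 2/4) — PASS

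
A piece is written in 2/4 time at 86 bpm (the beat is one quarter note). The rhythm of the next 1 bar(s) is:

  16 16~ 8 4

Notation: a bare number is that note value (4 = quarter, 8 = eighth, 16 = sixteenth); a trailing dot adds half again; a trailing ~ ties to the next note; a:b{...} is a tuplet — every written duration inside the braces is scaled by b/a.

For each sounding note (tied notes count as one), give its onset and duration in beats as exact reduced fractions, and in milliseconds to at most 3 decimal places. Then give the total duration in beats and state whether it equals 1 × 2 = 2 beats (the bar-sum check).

1) 0.0ms=0b +174.419ms=1/4b
2) 174.419ms=1/4b +523.256ms=3/4b
3) 697.674ms=1b +697.674ms=1b
Σ=2b of 2 (86bpm 2/4) — PASS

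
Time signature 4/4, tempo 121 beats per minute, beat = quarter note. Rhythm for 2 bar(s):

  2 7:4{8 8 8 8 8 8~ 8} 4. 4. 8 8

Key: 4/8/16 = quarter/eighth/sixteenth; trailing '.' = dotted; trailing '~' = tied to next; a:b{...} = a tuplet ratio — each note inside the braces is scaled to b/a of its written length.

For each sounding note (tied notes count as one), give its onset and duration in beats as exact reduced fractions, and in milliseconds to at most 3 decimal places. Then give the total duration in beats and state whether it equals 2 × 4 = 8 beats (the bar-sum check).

1) 0.0ms=0b +991.736ms=2b
2) 991.736ms=2b +141.677ms=2/7b
3) 1133.412ms=16/7b +141.677ms=2/7b
4) 1275.089ms=18/7b +141.677ms=2/7b
5) 1416.765ms=20/7b +141.677ms=2/7b
6) 1558.442ms=22/7b +141.677ms=2/7b
7) 1700.118ms=24/7b +283.353ms=4/7b
8) 1983.471ms=4b +743.802ms=3/2b
9) 2727.273ms=11/2b +743.802ms=3/2b
10) 3471.074ms=7b +247.934ms=1/2b
11) 3719.008ms=15/2b +247.934ms=1/2b
Σ=8b of 8 (121bpm 4/4) — PASS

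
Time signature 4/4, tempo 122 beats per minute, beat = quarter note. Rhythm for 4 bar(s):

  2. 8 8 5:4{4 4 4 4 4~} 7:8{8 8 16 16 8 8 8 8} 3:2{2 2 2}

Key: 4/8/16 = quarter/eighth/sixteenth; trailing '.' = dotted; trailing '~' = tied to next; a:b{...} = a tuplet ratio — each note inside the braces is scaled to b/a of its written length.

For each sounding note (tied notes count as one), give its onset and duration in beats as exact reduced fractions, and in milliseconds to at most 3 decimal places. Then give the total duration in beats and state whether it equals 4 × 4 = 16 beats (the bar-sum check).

1) 0.0ms=0b +1475.41ms=3b
2) 1475.41ms=3b +245.902ms=1/2b
3) 1721.311ms=7/2b +245.902ms=1/2b
4) 1967.213ms=4b +393.443ms=4/5b
5) 2360.656ms=24/5b +393.443ms=4/5b
6) 2754.098ms=28/5b +393.443ms=4/5b
7) 3147.541ms=32/5b +393.443ms=4/5b
8) 3540.984ms=36/5b +674.473ms=48/35b
9) 4215.457ms=60/7b +281.03ms=4/7b
10) 4496.487ms=64/7b +140.515ms=2/7b
11) 4637.002ms=66/7b +140.515ms=2/7b
12) 4777.518ms=68/7b +281.03ms=4/7b
13) 5058.548ms=72/7b +281.03ms=4/7b
14) 5339.578ms=76/7b +281.03ms=4/7b
15) 5620.609ms=80/7b +281.03ms=4/7b
16) 5901.639ms=12b +655.738ms=4/3b
17) 6557.377ms=40/3b +655.738ms=4/3b
18) 7213.115ms=44/3b +655.738ms=4/3b
Σ=16b of 16 (122bpm 4/4) — PASS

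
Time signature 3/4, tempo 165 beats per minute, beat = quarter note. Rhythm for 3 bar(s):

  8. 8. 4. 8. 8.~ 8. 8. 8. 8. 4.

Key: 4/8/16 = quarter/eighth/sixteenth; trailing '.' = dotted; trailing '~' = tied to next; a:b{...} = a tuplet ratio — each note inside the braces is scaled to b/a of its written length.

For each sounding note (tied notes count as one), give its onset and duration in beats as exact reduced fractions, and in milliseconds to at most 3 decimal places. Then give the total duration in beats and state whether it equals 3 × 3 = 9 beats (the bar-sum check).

1) 0.0ms=0b +272.727ms=3/4b
2) 272.727ms=3/4b +272.727ms=3/4b
3) 545.455ms=3/2b +545.455ms=3/2b
4) 1090.909ms=3b +272.727ms=3/4b
5) 1363.636ms=15/4b +545.455ms=3/2b
6) 1909.091ms=21/4b +272.727ms=3/4b
7) 2181.818ms=6b +272.727ms=3/4b
8) 2454.545ms=27/4b +272.727ms=3/4b
9) 2727.273ms=15/2b +545.455ms=3/2b
Σ=9b of 9 (165bpm 3/4) — PASS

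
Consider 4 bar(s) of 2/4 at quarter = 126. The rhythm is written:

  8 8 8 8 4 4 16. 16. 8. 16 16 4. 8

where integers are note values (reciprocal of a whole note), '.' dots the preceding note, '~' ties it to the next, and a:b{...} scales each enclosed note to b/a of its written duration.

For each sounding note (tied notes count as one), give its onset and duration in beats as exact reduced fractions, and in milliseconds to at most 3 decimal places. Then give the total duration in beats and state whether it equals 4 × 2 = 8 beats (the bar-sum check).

1) 0.0ms=0b +238.095ms=1/2b
2) 238.095ms=1/2b +238.095ms=1/2b
3) 476.19ms=1b +238.095ms=1/2b
4) 714.286ms=3/2b +238.095ms=1/2b
5) 952.381ms=2b +476.19ms=1b
6) 1428.571ms=3b +476.19ms=1b
7) 1904.762ms=4b +178.571ms=3/8b
8) 2083.333ms=35/8b +178.571ms=3/8b
9) 2261.905ms=19/4b +357.143ms=3/4b
10) 2619.048ms=11/2b +119.048ms=1/4b
11) 2738.095ms=23/4b +119.048ms=1/4b
12) 2857.143ms=6b +714.286ms=3/2b
13) 3571.429ms=15/2b +238.095ms=1/2b
Σ=8b of 8 (126bpm 2/4) — PASS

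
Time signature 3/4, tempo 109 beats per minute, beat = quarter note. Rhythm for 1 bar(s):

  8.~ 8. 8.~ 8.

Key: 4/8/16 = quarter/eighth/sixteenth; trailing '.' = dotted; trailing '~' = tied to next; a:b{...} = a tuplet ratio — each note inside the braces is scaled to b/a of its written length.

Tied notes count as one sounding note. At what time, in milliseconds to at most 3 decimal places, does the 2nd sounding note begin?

1. 0.0ms @ 0 + 825.688ms (3/2)
2. 825.688ms @ 3/2 + 825.688ms (3/2)

note 2 onset = 3/2b = 825.688ms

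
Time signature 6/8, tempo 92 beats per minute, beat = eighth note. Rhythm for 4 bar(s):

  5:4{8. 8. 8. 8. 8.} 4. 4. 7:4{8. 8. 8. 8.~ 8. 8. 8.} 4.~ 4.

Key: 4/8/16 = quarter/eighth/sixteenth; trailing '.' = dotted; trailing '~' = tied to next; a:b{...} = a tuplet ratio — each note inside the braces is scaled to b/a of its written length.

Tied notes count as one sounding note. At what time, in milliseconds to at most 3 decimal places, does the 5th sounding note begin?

1. 0.0ms @ 0 + 782.609ms (6/5)
2. 782.609ms @ 6/5 + 782.609ms (6/5)
3. 1565.217ms @ 12/5 + 782.609ms (6/5)
4. 2347.826ms @ 18/5 + 782.609ms (6/5)
5. 3130.435ms @ 24/5 + 782.609ms (6/5)
6. 3913.043ms @ 6 + 1956.522ms (3)
7. 5869.565ms @ 9 + 1956.522ms (3)
8. 7826.087ms @ 12 + 559.006ms (6/7)
9. 8385.093ms @ 90/7 + 559.006ms (6/7)
10. 8944.099ms @ 96/7 + 559.006ms (6/7)
11. 9503.106ms @ 102/7 + 1118.012ms (12/7)
12. 10621.118ms @ 114/7 + 559.006ms (6/7)
13. 11180.124ms @ 120/7 + 559.006ms (6/7)
14. 11739.13ms @ 18 + 3913.043ms (6)

note 5 onset = 24/5b = 3130.435ms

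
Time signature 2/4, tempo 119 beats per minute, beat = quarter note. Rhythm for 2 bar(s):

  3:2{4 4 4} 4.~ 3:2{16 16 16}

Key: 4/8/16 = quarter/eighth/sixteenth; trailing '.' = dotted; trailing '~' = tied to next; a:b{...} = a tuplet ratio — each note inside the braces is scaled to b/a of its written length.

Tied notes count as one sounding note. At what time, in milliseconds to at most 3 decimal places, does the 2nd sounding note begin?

1. 0.0ms @ 0 + 336.134ms (2/3)
2. 336.134ms @ 2/3 + 336.134ms (2/3)
3. 672.269ms @ 4/3 + 336.134ms (2/3)
4. 1008.403ms @ 2 + 840.336ms (5/3)
5. 1848.739ms @ 11/3 + 84.034ms (1/6)
6. 1932.773ms @ 23/6 + 84.034ms (1/6)

note 2 onset = 2/3b = 336.134ms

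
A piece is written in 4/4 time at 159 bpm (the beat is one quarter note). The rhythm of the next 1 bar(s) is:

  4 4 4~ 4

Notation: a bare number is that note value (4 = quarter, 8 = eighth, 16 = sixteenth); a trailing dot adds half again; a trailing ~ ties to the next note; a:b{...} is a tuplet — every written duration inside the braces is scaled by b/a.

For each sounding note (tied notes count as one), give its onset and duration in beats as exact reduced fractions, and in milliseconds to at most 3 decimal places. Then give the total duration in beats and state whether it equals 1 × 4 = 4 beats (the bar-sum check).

1) 0.0ms=0b +377.358ms=1b
2) 377.358ms=1b +377.358ms=1b
3) 754.717ms=2b +754.717ms=2b
Σ=4b of 4 (159bpm 4/4) — PASS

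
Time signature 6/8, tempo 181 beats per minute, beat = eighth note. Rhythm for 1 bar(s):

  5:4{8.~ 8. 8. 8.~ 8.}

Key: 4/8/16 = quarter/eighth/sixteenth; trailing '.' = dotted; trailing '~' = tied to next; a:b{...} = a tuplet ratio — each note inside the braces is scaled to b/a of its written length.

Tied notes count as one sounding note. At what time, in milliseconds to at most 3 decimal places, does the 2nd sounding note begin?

note 2 onset = 12/5b = 795.58ms

1. 0.0ms @ 0 + 795.58ms (12/5)
2. 795.58ms @ 12/5 + 397.79ms (6/5)
3. 1193.37ms @ 18/5 + 795.58ms (12/5)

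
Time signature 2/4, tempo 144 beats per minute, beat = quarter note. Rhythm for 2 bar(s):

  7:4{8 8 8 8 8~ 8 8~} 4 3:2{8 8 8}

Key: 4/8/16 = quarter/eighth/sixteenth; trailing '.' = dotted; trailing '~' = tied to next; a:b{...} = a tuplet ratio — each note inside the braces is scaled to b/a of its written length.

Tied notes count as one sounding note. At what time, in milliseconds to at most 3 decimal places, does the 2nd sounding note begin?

note 2 onset = 2/7b = 119.048ms

1. 0.0ms @ 0 + 119.048ms (2/7)
2. 119.048ms @ 2/7 + 119.048ms (2/7)
3. 238.095ms @ 4/7 + 119.048ms (2/7)
4. 357.143ms @ 6/7 + 119.048ms (2/7)
5. 476.19ms @ 8/7 + 238.095ms (4/7)
6. 714.286ms @ 12/7 + 535.714ms (9/7)
7. 1250.0ms @ 3 + 138.889ms (1/3)
8. 1388.889ms @ 10/3 + 138.889ms (1/3)
9. 1527.778ms @ 11/3 + 138.889ms (1/3)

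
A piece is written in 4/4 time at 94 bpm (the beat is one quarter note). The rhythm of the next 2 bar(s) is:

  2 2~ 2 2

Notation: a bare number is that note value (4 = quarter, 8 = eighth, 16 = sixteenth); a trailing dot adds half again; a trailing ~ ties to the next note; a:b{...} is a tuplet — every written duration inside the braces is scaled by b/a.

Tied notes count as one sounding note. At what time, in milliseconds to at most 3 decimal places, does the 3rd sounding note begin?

1. 0.0ms @ 0 + 1276.596ms (2)
2. 1276.596ms @ 2 + 2553.191ms (4)
3. 3829.787ms @ 6 + 1276.596ms (2)

note 3 onset = 6b = 3829.787ms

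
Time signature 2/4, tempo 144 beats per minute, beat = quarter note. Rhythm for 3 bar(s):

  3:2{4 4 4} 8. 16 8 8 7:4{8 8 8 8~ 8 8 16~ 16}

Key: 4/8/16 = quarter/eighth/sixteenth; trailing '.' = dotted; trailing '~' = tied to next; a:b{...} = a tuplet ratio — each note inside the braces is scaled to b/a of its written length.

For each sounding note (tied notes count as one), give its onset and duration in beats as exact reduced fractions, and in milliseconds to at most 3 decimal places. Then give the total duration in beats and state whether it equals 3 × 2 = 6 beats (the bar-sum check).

1) 0.0ms=0b +277.778ms=2/3b
2) 277.778ms=2/3b +277.778ms=2/3b
3) 555.556ms=4/3b +277.778ms=2/3b
4) 833.333ms=2b +312.5ms=3/4b
5) 1145.833ms=11/4b +104.167ms=1/4b
6) 1250.0ms=3b +208.333ms=1/2b
7) 1458.333ms=7/2b +208.333ms=1/2b
8) 1666.667ms=4b +119.048ms=2/7b
9) 1785.714ms=30/7b +119.048ms=2/7b
10) 1904.762ms=32/7b +119.048ms=2/7b
11) 2023.81ms=34/7b +238.095ms=4/7b
12) 2261.905ms=38/7b +119.048ms=2/7b
13) 2380.952ms=40/7b +119.048ms=2/7b
Σ=6b of 6 (144bpm 2/4) — PASS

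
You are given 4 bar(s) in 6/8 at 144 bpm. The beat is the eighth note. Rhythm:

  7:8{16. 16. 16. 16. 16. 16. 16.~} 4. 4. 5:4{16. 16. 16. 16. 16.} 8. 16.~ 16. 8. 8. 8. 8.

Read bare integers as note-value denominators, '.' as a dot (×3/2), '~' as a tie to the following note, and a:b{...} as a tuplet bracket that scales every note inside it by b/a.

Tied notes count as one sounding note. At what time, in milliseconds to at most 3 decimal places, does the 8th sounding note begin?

1. 0.0ms @ 0 + 357.143ms (6/7)
2. 357.143ms @ 6/7 + 357.143ms (6/7)
3. 714.286ms @ 12/7 + 357.143ms (6/7)
4. 1071.429ms @ 18/7 + 357.143ms (6/7)
5. 1428.571ms @ 24/7 + 357.143ms (6/7)
6. 1785.714ms @ 30/7 + 357.143ms (6/7)
7. 2142.857ms @ 36/7 + 1607.143ms (27/7)
8. 3750.0ms @ 9 + 1250.0ms (3)
9. 5000.0ms @ 12 + 250.0ms (3/5)
10. 5250.0ms @ 63/5 + 250.0ms (3/5)
11. 5500.0ms @ 66/5 + 250.0ms (3/5)
12. 5750.0ms @ 69/5 + 250.0ms (3/5)
13. 6000.0ms @ 72/5 + 250.0ms (3/5)
14. 6250.0ms @ 15 + 625.0ms (3/2)
15. 6875.0ms @ 33/2 + 625.0ms (3/2)
16. 7500.0ms @ 18 + 625.0ms (3/2)
17. 8125.0ms @ 39/2 + 625.0ms (3/2)
18. 8750.0ms @ 21 + 625.0ms (3/2)
19. 9375.0ms @ 45/2 + 625.0ms (3/2)

note 8 onset = 9b = 3750.0ms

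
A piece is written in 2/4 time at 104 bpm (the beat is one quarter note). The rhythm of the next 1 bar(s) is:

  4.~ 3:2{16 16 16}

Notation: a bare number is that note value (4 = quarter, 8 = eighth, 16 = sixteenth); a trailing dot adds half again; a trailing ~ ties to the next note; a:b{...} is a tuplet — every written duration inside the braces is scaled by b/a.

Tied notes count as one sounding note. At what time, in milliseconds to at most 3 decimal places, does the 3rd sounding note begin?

note 3 onset = 11/6b = 1057.692ms

1. 0.0ms @ 0 + 961.538ms (5/3)
2. 961.538ms @ 5/3 + 96.154ms (1/6)
3. 1057.692ms @ 11/6 + 96.154ms (1/6)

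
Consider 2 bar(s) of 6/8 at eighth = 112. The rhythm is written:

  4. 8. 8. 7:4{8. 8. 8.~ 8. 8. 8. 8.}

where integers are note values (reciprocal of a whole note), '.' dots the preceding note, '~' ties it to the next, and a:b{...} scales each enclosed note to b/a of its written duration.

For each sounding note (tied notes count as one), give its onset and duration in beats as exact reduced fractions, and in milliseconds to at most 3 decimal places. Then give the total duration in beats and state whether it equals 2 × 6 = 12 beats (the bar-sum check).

1) 0.0ms=0b +1607.143ms=3b
2) 1607.143ms=3b +803.571ms=3/2b
3) 2410.714ms=9/2b +803.571ms=3/2b
4) 3214.286ms=6b +459.184ms=6/7b
5) 3673.469ms=48/7b +459.184ms=6/7b
6) 4132.653ms=54/7b +918.367ms=12/7b
7) 5051.02ms=66/7b +459.184ms=6/7b
8) 5510.204ms=72/7b +459.184ms=6/7b
9) 5969.388ms=78/7b +459.184ms=6/7b
Σ=12b of 12 (112bpm 6/8) — PASS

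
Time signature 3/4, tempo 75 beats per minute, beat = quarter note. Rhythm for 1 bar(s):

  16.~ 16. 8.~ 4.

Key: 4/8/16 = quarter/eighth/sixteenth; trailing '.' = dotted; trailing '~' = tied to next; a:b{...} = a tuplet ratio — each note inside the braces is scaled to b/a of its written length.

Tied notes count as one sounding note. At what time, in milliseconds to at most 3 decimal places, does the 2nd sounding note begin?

1. 0.0ms @ 0 + 600.0ms (3/4)
2. 600.0ms @ 3/4 + 1800.0ms (9/4)

note 2 onset = 3/4b = 600.0ms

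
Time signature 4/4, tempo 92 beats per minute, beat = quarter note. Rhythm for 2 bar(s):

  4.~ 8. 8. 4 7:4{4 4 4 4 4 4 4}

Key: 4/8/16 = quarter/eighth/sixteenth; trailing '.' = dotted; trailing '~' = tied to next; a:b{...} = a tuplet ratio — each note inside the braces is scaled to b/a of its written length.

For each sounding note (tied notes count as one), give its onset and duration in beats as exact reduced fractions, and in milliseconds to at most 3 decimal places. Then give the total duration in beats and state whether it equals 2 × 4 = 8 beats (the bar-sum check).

1) 0.0ms=0b +1467.391ms=9/4b
2) 1467.391ms=9/4b +489.13ms=3/4b
3) 1956.522ms=3b +652.174ms=1b
4) 2608.696ms=4b +372.671ms=4/7b
5) 2981.366ms=32/7b +372.671ms=4/7b
6) 3354.037ms=36/7b +372.671ms=4/7b
7) 3726.708ms=40/7b +372.671ms=4/7b
8) 4099.379ms=44/7b +372.671ms=4/7b
9) 4472.05ms=48/7b +372.671ms=4/7b
10) 4844.72ms=52/7b +372.671ms=4/7b
Σ=8b of 8 (92bpm 4/4) — PASS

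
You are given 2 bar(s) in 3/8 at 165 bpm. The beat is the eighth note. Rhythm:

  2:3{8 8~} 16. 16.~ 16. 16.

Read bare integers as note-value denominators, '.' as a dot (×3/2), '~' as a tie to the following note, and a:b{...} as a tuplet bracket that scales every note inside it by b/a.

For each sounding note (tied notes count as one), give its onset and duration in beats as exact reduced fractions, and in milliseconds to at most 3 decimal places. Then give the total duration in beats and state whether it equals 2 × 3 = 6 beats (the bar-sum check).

1) 0.0ms=0b +545.455ms=3/2b
2) 545.455ms=3/2b +818.182ms=9/4b
3) 1363.636ms=15/4b +545.455ms=3/2b
4) 1909.091ms=21/4b +272.727ms=3/4b
Σ=6b of 6 (165bpm 3/8) — PASS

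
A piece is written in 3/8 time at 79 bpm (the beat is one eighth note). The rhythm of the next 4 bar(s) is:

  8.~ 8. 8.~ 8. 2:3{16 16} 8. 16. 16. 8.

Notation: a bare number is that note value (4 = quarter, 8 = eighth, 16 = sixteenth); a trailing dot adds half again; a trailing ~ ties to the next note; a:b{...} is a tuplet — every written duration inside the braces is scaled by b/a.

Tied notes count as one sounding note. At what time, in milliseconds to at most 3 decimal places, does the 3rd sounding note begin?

1. 0.0ms @ 0 + 2278.481ms (3)
2. 2278.481ms @ 3 + 2278.481ms (3)
3. 4556.962ms @ 6 + 569.62ms (3/4)
4. 5126.582ms @ 27/4 + 569.62ms (3/4)
5. 5696.203ms @ 15/2 + 1139.241ms (3/2)
6. 6835.443ms @ 9 + 569.62ms (3/4)
7. 7405.063ms @ 39/4 + 569.62ms (3/4)
8. 7974.684ms @ 21/2 + 1139.241ms (3/2)

note 3 onset = 6b = 4556.962ms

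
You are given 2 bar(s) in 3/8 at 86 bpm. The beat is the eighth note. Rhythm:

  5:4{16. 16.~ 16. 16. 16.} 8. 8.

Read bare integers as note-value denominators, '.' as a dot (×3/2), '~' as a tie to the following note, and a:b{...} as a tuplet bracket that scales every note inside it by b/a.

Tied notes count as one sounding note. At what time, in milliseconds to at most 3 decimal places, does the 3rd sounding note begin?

1. 0.0ms @ 0 + 418.605ms (3/5)
2. 418.605ms @ 3/5 + 837.209ms (6/5)
3. 1255.814ms @ 9/5 + 418.605ms (3/5)
4. 1674.419ms @ 12/5 + 418.605ms (3/5)
5. 2093.023ms @ 3 + 1046.512ms (3/2)
6. 3139.535ms @ 9/2 + 1046.512ms (3/2)

note 3 onset = 9/5b = 1255.814ms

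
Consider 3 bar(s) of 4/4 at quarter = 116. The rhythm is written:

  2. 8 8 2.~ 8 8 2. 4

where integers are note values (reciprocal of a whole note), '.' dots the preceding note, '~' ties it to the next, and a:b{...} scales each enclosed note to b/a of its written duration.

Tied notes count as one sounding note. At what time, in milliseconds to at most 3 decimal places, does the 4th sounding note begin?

1. 0.0ms @ 0 + 1551.724ms (3)
2. 1551.724ms @ 3 + 258.621ms (1/2)
3. 1810.345ms @ 7/2 + 258.621ms (1/2)
4. 2068.966ms @ 4 + 1810.345ms (7/2)
5. 3879.31ms @ 15/2 + 258.621ms (1/2)
6. 4137.931ms @ 8 + 1551.724ms (3)
7. 5689.655ms @ 11 + 517.241ms (1)

note 4 onset = 4b = 2068.966ms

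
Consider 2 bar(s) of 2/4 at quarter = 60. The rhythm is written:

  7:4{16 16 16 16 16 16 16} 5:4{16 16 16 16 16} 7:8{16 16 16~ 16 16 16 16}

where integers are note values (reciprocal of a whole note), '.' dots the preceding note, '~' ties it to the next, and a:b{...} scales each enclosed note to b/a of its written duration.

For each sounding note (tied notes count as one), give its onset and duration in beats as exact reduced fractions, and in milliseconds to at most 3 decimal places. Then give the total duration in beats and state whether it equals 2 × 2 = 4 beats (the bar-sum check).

1) 0.0ms=0b +142.857ms=1/7b
2) 142.857ms=1/7b +142.857ms=1/7b
3) 285.714ms=2/7b +142.857ms=1/7b
4) 428.571ms=3/7b +142.857ms=1/7b
5) 571.429ms=4/7b +142.857ms=1/7b
6) 714.286ms=5/7b +142.857ms=1/7b
7) 857.143ms=6/7b +142.857ms=1/7b
8) 1000.0ms=1b +200.0ms=1/5b
9) 1200.0ms=6/5b +200.0ms=1/5b
10) 1400.0ms=7/5b +200.0ms=1/5b
11) 1600.0ms=8/5b +200.0ms=1/5b
12) 1800.0ms=9/5b +200.0ms=1/5b
13) 2000.0ms=2b +285.714ms=2/7b
14) 2285.714ms=16/7b +285.714ms=2/7b
15) 2571.429ms=18/7b +571.429ms=4/7b
16) 3142.857ms=22/7b +285.714ms=2/7b
17) 3428.571ms=24/7b +285.714ms=2/7b
18) 3714.286ms=26/7b +285.714ms=2/7b
Σ=4b of 4 (60bpm 2/4) — PASS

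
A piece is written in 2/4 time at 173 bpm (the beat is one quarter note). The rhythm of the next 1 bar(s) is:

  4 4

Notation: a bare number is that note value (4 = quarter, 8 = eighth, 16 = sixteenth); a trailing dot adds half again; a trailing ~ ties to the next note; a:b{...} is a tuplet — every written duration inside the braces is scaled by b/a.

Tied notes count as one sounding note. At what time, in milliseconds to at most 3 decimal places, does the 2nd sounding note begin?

note 2 onset = 1b = 346.821ms

1. 0.0ms @ 0 + 346.821ms (1)
2. 346.821ms @ 1 + 346.821ms (1)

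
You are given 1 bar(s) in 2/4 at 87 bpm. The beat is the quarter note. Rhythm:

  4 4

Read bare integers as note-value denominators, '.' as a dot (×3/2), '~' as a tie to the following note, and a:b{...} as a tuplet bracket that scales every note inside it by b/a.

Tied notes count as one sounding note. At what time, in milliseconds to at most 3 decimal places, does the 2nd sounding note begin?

note 2 onset = 1b = 689.655ms

1. 0.0ms @ 0 + 689.655ms (1)
2. 689.655ms @ 1 + 689.655ms (1)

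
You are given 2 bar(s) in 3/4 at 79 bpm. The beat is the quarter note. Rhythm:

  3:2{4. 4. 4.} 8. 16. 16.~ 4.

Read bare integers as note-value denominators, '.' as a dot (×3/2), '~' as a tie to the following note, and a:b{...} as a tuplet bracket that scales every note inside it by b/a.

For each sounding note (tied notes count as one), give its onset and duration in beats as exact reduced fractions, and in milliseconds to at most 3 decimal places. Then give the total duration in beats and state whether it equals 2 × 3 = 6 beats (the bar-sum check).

1) 0.0ms=0b +759.494ms=1b
2) 759.494ms=1b +759.494ms=1b
3) 1518.987ms=2b +759.494ms=1b
4) 2278.481ms=3b +569.62ms=3/4b
5) 2848.101ms=15/4b +284.81ms=3/8b
6) 3132.911ms=33/8b +1424.051ms=15/8b
Σ=6b of 6 (79bpm 3/4) — PASS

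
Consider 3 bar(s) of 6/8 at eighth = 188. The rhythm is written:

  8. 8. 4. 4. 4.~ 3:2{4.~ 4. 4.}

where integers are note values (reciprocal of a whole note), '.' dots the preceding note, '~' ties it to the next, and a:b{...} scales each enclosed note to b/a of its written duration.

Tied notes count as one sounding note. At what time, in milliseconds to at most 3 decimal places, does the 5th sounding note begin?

note 5 onset = 9b = 2872.34ms

1. 0.0ms @ 0 + 478.723ms (3/2)
2. 478.723ms @ 3/2 + 478.723ms (3/2)
3. 957.447ms @ 3 + 957.447ms (3)
4. 1914.894ms @ 6 + 957.447ms (3)
5. 2872.34ms @ 9 + 2234.043ms (7)
6. 5106.383ms @ 16 + 638.298ms (2)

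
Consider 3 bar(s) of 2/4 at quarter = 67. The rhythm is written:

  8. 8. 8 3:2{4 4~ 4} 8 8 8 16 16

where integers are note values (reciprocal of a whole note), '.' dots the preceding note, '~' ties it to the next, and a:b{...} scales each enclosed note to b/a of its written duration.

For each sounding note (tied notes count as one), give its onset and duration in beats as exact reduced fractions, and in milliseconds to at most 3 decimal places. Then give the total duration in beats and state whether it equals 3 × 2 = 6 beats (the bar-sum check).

1) 0.0ms=0b +671.642ms=3/4b
2) 671.642ms=3/4b +671.642ms=3/4b
3) 1343.284ms=3/2b +447.761ms=1/2b
4) 1791.045ms=2b +597.015ms=2/3b
5) 2388.06ms=8/3b +1194.03ms=4/3b
6) 3582.09ms=4b +447.761ms=1/2b
7) 4029.851ms=9/2b +447.761ms=1/2b
8) 4477.612ms=5b +447.761ms=1/2b
9) 4925.373ms=11/2b +223.881ms=1/4b
10) 5149.254ms=23/4b +223.881ms=1/4b
Σ=6b of 6 (67bpm 2/4) — PASS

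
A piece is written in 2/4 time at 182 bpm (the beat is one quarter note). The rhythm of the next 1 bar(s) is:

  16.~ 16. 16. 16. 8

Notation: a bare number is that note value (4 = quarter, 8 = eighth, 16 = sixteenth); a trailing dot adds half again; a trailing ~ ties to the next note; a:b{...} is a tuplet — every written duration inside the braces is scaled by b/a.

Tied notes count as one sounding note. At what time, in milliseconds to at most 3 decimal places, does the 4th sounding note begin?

1. 0.0ms @ 0 + 247.253ms (3/4)
2. 247.253ms @ 3/4 + 123.626ms (3/8)
3. 370.879ms @ 9/8 + 123.626ms (3/8)
4. 494.505ms @ 3/2 + 164.835ms (1/2)

note 4 onset = 3/2b = 494.505ms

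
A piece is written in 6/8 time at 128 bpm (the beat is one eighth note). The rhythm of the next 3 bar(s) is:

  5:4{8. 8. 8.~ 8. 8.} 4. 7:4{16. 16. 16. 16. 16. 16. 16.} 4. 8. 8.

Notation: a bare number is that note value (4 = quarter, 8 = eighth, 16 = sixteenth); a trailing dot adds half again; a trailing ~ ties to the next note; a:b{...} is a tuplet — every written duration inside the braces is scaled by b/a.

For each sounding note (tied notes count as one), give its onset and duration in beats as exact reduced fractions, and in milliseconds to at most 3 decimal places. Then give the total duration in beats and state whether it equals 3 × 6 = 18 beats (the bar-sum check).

1) 0.0ms=0b +562.5ms=6/5b
2) 562.5ms=6/5b +562.5ms=6/5b
3) 1125.0ms=12/5b +1125.0ms=12/5b
4) 2250.0ms=24/5b +562.5ms=6/5b
5) 2812.5ms=6b +1406.25ms=3b
6) 4218.75ms=9b +200.893ms=3/7b
7) 4419.643ms=66/7b +200.893ms=3/7b
8) 4620.536ms=69/7b +200.893ms=3/7b
9) 4821.429ms=72/7b +200.893ms=3/7b
10) 5022.321ms=75/7b +200.893ms=3/7b
11) 5223.214ms=78/7b +200.893ms=3/7b
12) 5424.107ms=81/7b +200.893ms=3/7b
13) 5625.0ms=12b +1406.25ms=3b
14) 7031.25ms=15b +703.125ms=3/2b
15) 7734.375ms=33/2b +703.125ms=3/2b
Σ=18b of 18 (128bpm 6/8) — PASS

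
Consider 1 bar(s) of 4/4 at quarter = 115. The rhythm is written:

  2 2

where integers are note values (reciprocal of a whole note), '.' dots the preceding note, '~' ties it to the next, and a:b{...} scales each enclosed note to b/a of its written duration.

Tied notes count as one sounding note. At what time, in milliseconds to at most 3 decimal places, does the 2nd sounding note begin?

note 2 onset = 2b = 1043.478ms

1. 0.0ms @ 0 + 1043.478ms (2)
2. 1043.478ms @ 2 + 1043.478ms (2)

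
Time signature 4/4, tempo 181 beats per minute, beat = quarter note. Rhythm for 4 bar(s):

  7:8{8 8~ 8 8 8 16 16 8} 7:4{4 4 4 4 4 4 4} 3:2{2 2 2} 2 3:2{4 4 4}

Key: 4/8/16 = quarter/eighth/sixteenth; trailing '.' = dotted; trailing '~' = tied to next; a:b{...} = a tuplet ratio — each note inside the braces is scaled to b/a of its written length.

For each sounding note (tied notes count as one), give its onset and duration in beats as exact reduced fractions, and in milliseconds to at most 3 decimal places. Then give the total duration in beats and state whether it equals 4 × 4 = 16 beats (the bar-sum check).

1) 0.0ms=0b +189.424ms=4/7b
2) 189.424ms=4/7b +378.848ms=8/7b
3) 568.272ms=12/7b +189.424ms=4/7b
4) 757.695ms=16/7b +189.424ms=4/7b
5) 947.119ms=20/7b +94.712ms=2/7b
6) 1041.831ms=22/7b +94.712ms=2/7b
7) 1136.543ms=24/7b +189.424ms=4/7b
8) 1325.967ms=4b +189.424ms=4/7b
9) 1515.391ms=32/7b +189.424ms=4/7b
10) 1704.815ms=36/7b +189.424ms=4/7b
11) 1894.238ms=40/7b +189.424ms=4/7b
12) 2083.662ms=44/7b +189.424ms=4/7b
13) 2273.086ms=48/7b +189.424ms=4/7b
14) 2462.51ms=52/7b +189.424ms=4/7b
15) 2651.934ms=8b +441.989ms=4/3b
16) 3093.923ms=28/3b +441.989ms=4/3b
17) 3535.912ms=32/3b +441.989ms=4/3b
18) 3977.901ms=12b +662.983ms=2b
19) 4640.884ms=14b +220.994ms=2/3b
20) 4861.878ms=44/3b +220.994ms=2/3b
21) 5082.873ms=46/3b +220.994ms=2/3b
Σ=16b of 16 (181bpm 4/4) — PASS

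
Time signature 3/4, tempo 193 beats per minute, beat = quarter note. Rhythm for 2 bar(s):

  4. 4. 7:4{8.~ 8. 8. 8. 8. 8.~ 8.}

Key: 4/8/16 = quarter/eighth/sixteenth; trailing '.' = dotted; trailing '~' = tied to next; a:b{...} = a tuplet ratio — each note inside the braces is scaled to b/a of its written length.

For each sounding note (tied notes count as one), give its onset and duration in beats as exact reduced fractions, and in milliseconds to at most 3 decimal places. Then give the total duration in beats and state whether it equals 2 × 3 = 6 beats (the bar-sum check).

1) 0.0ms=0b +466.321ms=3/2b
2) 466.321ms=3/2b +466.321ms=3/2b
3) 932.642ms=3b +266.469ms=6/7b
4) 1199.112ms=27/7b +133.235ms=3/7b
5) 1332.346ms=30/7b +133.235ms=3/7b
6) 1465.581ms=33/7b +133.235ms=3/7b
7) 1598.816ms=36/7b +266.469ms=6/7b
Σ=6b of 6 (193bpm 3/4) — PASS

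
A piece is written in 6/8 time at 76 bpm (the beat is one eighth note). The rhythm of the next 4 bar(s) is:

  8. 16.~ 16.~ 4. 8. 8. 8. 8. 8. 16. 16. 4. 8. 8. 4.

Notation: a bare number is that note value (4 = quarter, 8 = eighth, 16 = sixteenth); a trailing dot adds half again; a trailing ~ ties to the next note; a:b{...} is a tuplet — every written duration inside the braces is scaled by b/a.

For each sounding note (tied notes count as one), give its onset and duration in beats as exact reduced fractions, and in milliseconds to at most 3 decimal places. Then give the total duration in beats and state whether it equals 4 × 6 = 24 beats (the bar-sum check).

1) 0.0ms=0b +1184.211ms=3/2b
2) 1184.211ms=3/2b +3552.632ms=9/2b
3) 4736.842ms=6b +1184.211ms=3/2b
4) 5921.053ms=15/2b +1184.211ms=3/2b
5) 7105.263ms=9b +1184.211ms=3/2b
6) 8289.474ms=21/2b +1184.211ms=3/2b
7) 9473.684ms=12b +1184.211ms=3/2b
8) 10657.895ms=27/2b +592.105ms=3/4b
9) 11250.0ms=57/4b +592.105ms=3/4b
10) 11842.105ms=15b +2368.421ms=3b
11) 14210.526ms=18b +1184.211ms=3/2b
12) 15394.737ms=39/2b +1184.211ms=3/2b
13) 16578.947ms=21b +2368.421ms=3b
Σ=24b of 24 (76bpm 6/8) — PASS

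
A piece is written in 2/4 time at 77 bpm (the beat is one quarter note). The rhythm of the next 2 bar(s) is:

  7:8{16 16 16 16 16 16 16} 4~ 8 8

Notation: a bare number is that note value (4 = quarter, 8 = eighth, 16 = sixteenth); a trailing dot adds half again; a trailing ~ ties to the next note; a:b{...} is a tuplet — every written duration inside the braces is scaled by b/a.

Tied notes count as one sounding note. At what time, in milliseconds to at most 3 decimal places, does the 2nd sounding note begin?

1. 0.0ms @ 0 + 222.635ms (2/7)
2. 222.635ms @ 2/7 + 222.635ms (2/7)
3. 445.269ms @ 4/7 + 222.635ms (2/7)
4. 667.904ms @ 6/7 + 222.635ms (2/7)
5. 890.538ms @ 8/7 + 222.635ms (2/7)
6. 1113.173ms @ 10/7 + 222.635ms (2/7)
7. 1335.807ms @ 12/7 + 222.635ms (2/7)
8. 1558.442ms @ 2 + 1168.831ms (3/2)
9. 2727.273ms @ 7/2 + 389.61ms (1/2)

note 2 onset = 2/7b = 222.635ms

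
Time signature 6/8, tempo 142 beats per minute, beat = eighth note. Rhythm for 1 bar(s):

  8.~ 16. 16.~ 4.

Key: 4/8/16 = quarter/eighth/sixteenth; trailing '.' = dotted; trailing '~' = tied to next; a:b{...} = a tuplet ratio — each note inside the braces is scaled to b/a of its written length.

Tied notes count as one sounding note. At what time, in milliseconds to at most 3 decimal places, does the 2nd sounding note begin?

1. 0.0ms @ 0 + 950.704ms (9/4)
2. 950.704ms @ 9/4 + 1584.507ms (15/4)

note 2 onset = 9/4b = 950.704ms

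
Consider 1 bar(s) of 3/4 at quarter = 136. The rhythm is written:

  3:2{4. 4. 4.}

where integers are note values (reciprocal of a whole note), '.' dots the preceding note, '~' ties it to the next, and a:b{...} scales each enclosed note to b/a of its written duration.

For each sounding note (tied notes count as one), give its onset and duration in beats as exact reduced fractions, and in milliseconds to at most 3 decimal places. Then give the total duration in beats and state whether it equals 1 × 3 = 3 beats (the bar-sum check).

1) 0.0ms=0b +441.176ms=1b
2) 441.176ms=1b +441.176ms=1b
3) 882.353ms=2b +441.176ms=1b
Σ=3b of 3 (136bpm 3/4) — PASS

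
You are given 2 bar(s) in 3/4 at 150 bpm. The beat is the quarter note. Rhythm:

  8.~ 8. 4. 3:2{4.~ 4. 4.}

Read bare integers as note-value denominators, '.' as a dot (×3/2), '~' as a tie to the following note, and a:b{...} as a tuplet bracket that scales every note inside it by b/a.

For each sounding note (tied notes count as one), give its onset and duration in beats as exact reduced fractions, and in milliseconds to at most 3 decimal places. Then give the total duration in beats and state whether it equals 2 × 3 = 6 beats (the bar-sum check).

1) 0.0ms=0b +600.0ms=3/2b
2) 600.0ms=3/2b +600.0ms=3/2b
3) 1200.0ms=3b +800.0ms=2b
4) 2000.0ms=5b +400.0ms=1b
Σ=6b of 6 (150bpm 3/4) — PASS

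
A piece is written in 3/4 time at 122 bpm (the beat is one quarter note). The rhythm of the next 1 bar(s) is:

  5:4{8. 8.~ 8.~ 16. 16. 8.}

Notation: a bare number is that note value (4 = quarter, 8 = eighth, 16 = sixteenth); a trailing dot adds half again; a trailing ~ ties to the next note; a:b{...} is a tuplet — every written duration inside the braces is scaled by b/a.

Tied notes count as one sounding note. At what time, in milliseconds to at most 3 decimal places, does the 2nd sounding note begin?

note 2 onset = 3/5b = 295.082ms

1. 0.0ms @ 0 + 295.082ms (3/5)
2. 295.082ms @ 3/5 + 737.705ms (3/2)
3. 1032.787ms @ 21/10 + 147.541ms (3/10)
4. 1180.328ms @ 12/5 + 295.082ms (3/5)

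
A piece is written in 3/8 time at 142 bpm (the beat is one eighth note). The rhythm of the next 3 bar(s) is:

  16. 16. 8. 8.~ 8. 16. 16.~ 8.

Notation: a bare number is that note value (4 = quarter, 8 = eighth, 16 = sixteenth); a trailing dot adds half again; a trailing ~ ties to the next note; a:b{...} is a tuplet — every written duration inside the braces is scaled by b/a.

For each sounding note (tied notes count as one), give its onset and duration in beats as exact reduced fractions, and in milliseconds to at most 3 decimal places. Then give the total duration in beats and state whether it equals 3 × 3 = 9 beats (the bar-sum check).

1) 0.0ms=0b +316.901ms=3/4b
2) 316.901ms=3/4b +316.901ms=3/4b
3) 633.803ms=3/2b +633.803ms=3/2b
4) 1267.606ms=3b +1267.606ms=3b
5) 2535.211ms=6b +316.901ms=3/4b
6) 2852.113ms=27/4b +950.704ms=9/4b
Σ=9b of 9 (142bpm 3/8) — PASS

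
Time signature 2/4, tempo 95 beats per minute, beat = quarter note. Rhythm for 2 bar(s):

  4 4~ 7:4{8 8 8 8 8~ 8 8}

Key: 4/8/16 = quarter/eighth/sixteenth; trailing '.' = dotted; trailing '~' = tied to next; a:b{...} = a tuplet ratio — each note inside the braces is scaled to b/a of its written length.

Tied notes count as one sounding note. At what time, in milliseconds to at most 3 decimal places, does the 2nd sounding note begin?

note 2 onset = 1b = 631.579ms

1. 0.0ms @ 0 + 631.579ms (1)
2. 631.579ms @ 1 + 812.03ms (9/7)
3. 1443.609ms @ 16/7 + 180.451ms (2/7)
4. 1624.06ms @ 18/7 + 180.451ms (2/7)
5. 1804.511ms @ 20/7 + 180.451ms (2/7)
6. 1984.962ms @ 22/7 + 360.902ms (4/7)
7. 2345.865ms @ 26/7 + 180.451ms (2/7)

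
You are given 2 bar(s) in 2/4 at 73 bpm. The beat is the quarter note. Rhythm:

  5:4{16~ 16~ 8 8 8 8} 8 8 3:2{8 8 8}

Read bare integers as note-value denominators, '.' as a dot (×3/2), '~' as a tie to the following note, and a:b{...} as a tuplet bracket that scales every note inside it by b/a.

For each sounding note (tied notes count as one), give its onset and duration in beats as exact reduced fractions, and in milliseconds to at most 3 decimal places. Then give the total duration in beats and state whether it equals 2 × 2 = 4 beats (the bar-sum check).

1) 0.0ms=0b +657.534ms=4/5b
2) 657.534ms=4/5b +328.767ms=2/5b
3) 986.301ms=6/5b +328.767ms=2/5b
4) 1315.068ms=8/5b +328.767ms=2/5b
5) 1643.836ms=2b +410.959ms=1/2b
6) 2054.795ms=5/2b +410.959ms=1/2b
7) 2465.753ms=3b +273.973ms=1/3b
8) 2739.726ms=10/3b +273.973ms=1/3b
9) 3013.699ms=11/3b +273.973ms=1/3b
Σ=4b of 4 (73bpm 2/4) — PASS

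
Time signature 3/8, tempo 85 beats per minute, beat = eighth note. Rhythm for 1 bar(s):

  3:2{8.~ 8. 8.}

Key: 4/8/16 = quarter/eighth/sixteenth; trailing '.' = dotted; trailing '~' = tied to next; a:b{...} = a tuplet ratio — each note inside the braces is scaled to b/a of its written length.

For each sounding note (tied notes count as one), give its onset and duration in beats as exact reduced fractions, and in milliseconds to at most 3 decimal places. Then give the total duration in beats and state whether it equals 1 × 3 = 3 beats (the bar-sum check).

1) 0.0ms=0b +1411.765ms=2b
2) 1411.765ms=2b +705.882ms=1b
Σ=3b of 3 (85bpm 3/8) — PASS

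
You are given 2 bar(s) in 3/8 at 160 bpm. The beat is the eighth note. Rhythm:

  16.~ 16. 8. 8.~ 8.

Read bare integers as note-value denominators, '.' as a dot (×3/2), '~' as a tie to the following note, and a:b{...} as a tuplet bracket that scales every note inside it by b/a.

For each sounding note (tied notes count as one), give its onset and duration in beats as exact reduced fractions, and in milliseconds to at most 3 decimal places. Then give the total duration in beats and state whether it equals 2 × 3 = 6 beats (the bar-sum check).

1) 0.0ms=0b +562.5ms=3/2b
2) 562.5ms=3/2b +562.5ms=3/2b
3) 1125.0ms=3b +1125.0ms=3b
Σ=6b of 6 (160bpm 3/8) — PASS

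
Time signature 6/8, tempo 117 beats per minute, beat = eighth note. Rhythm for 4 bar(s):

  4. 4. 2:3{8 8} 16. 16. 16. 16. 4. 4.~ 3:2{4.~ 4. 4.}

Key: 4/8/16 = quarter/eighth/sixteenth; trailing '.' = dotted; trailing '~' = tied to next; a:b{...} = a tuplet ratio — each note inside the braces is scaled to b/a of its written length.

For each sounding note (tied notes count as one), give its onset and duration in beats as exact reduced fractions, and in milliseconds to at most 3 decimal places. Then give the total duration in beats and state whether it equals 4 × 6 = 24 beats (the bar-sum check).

1) 0.0ms=0b +1538.462ms=3b
2) 1538.462ms=3b +1538.462ms=3b
3) 3076.923ms=6b +769.231ms=3/2b
4) 3846.154ms=15/2b +769.231ms=3/2b
5) 4615.385ms=9b +384.615ms=3/4b
6) 5000.0ms=39/4b +384.615ms=3/4b
7) 5384.615ms=21/2b +384.615ms=3/4b
8) 5769.231ms=45/4b +384.615ms=3/4b
9) 6153.846ms=12b +1538.462ms=3b
10) 7692.308ms=15b +3589.744ms=7b
11) 11282.051ms=22b +1025.641ms=2b
Σ=24b of 24 (117bpm 6/8) — PASS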